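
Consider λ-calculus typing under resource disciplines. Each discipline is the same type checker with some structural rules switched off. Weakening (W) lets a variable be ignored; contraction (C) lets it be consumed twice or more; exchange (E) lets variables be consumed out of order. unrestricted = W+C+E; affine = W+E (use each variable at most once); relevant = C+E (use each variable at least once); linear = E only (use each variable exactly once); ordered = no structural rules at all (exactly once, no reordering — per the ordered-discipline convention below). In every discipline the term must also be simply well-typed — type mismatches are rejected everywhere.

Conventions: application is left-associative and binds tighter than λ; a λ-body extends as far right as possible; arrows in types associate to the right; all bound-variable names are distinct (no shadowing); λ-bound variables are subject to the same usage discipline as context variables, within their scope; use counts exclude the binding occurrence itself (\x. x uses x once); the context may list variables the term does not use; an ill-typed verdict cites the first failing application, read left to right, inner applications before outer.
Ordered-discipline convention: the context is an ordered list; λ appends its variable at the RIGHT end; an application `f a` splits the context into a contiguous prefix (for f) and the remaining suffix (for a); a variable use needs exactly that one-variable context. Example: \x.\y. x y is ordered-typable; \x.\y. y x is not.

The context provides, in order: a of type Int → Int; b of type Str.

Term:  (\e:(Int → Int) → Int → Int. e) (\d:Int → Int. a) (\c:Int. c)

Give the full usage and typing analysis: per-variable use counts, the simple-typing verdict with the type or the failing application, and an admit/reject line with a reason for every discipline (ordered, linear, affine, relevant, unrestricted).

use counts: a: 1, b: 0, e (bound): 1, d (bound): 0, c (bound): 1
left-to-right use order: e, a, c
typing: the term checks, with type Int → Int
ordered ✗ (needs weakening: b, d unused)
linear ✗ (needs weakening: b, d unused)
affine ✓ (at most one use each (a, b, e, d, c))
relevant ✗ (needs weakening: b, d unused)
unrestricted ✓ (typability at Int → Int is all that's needed)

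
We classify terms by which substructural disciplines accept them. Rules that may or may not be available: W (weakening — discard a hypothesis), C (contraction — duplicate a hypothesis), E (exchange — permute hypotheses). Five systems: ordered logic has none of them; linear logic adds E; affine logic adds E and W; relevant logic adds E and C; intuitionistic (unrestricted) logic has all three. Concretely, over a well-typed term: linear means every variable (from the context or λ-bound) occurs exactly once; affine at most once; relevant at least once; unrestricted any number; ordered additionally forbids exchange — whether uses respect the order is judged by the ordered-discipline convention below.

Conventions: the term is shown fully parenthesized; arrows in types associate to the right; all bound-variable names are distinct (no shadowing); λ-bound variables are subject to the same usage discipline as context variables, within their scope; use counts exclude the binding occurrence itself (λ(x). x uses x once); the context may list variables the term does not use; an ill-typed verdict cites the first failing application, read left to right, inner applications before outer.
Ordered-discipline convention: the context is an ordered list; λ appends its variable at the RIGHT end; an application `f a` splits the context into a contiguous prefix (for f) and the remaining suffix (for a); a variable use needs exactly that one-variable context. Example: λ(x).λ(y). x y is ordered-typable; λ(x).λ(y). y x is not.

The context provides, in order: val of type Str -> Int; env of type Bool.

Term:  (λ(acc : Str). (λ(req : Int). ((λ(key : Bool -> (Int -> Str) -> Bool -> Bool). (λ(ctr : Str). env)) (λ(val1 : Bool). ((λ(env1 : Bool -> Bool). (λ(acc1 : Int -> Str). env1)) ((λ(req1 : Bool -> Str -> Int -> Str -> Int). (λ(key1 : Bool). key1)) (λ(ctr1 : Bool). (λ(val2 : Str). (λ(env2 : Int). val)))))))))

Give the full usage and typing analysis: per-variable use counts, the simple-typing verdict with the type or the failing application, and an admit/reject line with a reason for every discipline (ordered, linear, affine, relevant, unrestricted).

variable uses: val ×1, env ×1, acc (λ-bound) ×0, req (λ-bound) ×0, key (λ-bound) ×0, ctr (λ-bound) ×0, val1 (λ-bound) ×0, env1 (λ-bound) ×1, acc1 (λ-bound) ×0, req1 (λ-bound) ×0, key1 (λ-bound) ×1, ctr1 (λ-bound) ×0, val2 (λ-bound) ×0, env2 (λ-bound) ×0
order of uses: env, env1, key1, val
typing: well-typed — term : Str -> Int -> Str -> Bool
ordered: ✗ — unused: acc, req, key, ctr, val1, acc1, req1, ctr1, val2, env2 — weakening required
linear: ✗ — unused: acc, req, key, ctr, val1, acc1, req1, ctr1, val2, env2 — weakening required
affine: ✓ — val, env, acc, req, key, ctr, val1, env1, acc1, req1, key1, ctr1, val2, env2: no repeats, contraction unneeded
relevant: ✗ — unused: acc, req, key, ctr, val1, acc1, req1, ctr1, val2, env2 — weakening required
unrestricted: ✓ — type-checks (Str -> Int -> Str -> Bool) and nothing is barred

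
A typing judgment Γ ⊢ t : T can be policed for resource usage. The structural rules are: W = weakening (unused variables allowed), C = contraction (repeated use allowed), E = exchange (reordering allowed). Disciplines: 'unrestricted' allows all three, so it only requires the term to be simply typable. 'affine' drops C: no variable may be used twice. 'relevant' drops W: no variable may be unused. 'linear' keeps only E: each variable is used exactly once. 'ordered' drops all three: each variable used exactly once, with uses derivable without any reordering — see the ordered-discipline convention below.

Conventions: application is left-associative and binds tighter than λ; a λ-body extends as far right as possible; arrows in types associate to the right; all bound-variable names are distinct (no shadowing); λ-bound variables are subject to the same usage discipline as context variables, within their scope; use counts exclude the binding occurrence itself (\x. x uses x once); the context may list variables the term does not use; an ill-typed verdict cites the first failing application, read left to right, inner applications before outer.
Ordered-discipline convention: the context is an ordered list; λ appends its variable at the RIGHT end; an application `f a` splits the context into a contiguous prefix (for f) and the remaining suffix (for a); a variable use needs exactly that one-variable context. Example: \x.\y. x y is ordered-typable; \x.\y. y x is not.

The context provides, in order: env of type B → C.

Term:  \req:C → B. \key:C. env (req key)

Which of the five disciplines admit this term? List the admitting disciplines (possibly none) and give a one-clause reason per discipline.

accepted by: ordered, linear, affine, relevant, unrestricted
counts: env: 1; req (λ-bound): 1; key (λ-bound): 1
left-to-right use order: env, req, key
typing: well-typed at (C → B) → C → C
ordered: ✓ — env, req, key: once each, no exchange needed
linear: ✓ — env, req, key: one use apiece
affine: ✓ — env, req, key: no repeats, contraction unneeded
relevant: ✓ — every one of env, req, key appears
unrestricted: ✓ — well-typed at (C → B) → C → C; no restrictions here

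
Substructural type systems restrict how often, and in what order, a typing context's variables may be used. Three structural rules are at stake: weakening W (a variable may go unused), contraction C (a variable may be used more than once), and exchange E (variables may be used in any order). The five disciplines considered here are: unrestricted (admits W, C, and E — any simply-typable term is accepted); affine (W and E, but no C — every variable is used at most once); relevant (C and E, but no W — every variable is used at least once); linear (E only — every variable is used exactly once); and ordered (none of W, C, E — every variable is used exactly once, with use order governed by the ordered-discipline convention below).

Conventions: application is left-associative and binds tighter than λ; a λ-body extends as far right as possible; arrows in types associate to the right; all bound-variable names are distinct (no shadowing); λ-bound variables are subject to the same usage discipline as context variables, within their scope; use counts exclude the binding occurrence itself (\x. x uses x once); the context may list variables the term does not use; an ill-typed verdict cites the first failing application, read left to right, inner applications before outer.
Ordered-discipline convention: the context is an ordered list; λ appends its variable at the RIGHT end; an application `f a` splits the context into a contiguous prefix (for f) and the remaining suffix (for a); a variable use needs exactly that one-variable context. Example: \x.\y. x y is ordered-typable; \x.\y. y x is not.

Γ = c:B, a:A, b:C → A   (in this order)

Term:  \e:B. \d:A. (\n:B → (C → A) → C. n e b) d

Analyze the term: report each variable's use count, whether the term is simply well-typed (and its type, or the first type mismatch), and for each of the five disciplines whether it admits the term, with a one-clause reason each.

variable uses: c ×0; a ×0; b ×1; e (bound) ×1; d (bound) ×1; n (bound) ×1
uses in reading order: n, e, b, d
typing: ill-typed: a function awaiting B → (C → A) → C gets A
ordered: ✗, not simply typable
linear: ✗, fails simple typing
affine: ✗, a type mismatch blocks all five
relevant: ✗, the type mismatch rejects it
unrestricted: ✗, not simply typable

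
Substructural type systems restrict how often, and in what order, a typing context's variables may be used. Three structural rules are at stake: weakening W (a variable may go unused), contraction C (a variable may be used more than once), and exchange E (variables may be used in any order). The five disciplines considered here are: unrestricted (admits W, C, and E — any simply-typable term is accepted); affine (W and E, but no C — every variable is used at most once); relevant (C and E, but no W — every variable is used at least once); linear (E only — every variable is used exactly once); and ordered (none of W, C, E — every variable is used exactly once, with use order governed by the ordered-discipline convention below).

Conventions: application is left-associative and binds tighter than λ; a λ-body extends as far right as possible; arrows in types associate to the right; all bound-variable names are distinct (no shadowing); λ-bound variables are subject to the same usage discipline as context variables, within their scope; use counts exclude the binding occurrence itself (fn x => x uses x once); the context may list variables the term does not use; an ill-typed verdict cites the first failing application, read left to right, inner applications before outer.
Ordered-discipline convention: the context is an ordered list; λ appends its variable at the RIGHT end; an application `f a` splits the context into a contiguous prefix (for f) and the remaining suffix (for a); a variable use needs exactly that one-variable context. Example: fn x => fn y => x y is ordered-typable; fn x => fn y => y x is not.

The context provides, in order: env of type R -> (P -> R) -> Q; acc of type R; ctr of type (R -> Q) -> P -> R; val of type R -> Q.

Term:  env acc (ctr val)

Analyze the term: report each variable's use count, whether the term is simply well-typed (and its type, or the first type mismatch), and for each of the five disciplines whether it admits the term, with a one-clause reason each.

variable uses: env: 1×; acc: 1×; ctr: 1×; val: 1×
uses in reading order: env, acc, ctr, val
typing: well-typed — term : Q
ordered ✓ (env, acc, ctr, val once each; derivable with no W/C/E)
linear ✓ (single use per variable (env, acc, ctr, val))
affine ✓ (at most one use each (env, acc, ctr, val))
relevant ✓ (none of env, acc, ctr, val goes unused)
unrestricted ✓ (type-checks (Q) and nothing is barred)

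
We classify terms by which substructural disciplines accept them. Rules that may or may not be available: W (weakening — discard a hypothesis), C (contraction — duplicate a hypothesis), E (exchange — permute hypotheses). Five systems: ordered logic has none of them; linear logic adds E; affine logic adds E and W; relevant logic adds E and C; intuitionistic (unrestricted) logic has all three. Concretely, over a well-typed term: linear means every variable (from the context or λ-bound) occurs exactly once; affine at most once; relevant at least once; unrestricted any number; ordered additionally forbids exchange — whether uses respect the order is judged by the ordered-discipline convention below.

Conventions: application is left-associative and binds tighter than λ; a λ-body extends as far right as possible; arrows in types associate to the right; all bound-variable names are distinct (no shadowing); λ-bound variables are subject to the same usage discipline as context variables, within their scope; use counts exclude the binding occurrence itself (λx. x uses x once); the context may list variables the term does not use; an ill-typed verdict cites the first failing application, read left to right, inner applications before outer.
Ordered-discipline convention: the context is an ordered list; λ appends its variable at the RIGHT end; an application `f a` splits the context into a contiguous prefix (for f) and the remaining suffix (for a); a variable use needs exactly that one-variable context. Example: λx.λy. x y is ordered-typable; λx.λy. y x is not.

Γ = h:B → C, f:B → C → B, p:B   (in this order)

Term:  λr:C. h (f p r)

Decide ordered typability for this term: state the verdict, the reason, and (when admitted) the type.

yes — h, f, p, r: once each, no exchange needed; term : C → C
variable uses: h: 1; f: 1; p: 1; r (λ-bound): 1
uses in reading order: h, f, p, r
typing: well-typed at C → C
all disciplines: ordered ✓, linear ✓, affine ✓, relevant ✓, unrestricted ✓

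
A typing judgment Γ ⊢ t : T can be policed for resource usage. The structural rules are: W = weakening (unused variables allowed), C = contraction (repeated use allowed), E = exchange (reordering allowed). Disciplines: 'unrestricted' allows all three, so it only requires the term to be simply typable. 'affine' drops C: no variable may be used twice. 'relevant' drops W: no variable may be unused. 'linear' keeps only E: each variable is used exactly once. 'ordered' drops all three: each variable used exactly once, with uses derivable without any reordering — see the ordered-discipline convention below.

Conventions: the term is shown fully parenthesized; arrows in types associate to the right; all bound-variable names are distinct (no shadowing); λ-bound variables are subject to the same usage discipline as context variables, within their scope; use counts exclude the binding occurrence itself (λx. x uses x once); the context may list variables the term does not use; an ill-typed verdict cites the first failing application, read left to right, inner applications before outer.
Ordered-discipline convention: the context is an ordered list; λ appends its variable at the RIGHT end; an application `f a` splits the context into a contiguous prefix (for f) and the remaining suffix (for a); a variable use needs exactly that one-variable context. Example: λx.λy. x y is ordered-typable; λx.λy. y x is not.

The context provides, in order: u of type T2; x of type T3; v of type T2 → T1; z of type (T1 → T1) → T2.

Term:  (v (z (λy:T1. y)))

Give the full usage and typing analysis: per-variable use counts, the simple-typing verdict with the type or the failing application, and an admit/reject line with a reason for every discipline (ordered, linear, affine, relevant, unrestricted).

counts: u=0, x=0, v=1, z=1, y [bound]=1
left-to-right use order: v, z, y
typing: well-typed at T1
ordered ✗ (unused: u, x — weakening required)
linear ✗ (unused: u, x — weakening required)
affine ✓ (none of u, x, v, z, y used more than once)
relevant ✗ (unused: u, x — weakening required)
unrestricted ✓ (simply typable at T1; W, C, E all held)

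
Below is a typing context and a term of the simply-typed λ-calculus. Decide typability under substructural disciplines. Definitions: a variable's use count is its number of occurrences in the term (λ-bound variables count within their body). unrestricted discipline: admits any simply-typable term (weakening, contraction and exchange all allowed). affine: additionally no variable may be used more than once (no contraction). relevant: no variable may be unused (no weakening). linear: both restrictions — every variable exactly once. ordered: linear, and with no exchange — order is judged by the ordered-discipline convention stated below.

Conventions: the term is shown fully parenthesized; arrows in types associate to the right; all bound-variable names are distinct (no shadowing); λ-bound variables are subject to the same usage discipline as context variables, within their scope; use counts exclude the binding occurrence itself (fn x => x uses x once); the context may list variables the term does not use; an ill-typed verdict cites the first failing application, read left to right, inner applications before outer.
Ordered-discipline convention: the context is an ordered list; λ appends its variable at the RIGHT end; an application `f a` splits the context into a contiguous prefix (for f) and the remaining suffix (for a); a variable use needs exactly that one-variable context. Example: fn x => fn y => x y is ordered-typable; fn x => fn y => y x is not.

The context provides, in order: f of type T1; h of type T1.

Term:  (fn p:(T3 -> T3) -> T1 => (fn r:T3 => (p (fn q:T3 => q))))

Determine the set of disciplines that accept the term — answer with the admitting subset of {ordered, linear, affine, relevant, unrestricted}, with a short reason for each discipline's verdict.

accepted by: affine, unrestricted
counts: f=0, h=0, p [bound]=1, r [bound]=0, q [bound]=1
use order (left to right): p, q
typing: well-typed at ((T3 -> T3) -> T1) -> T3 -> T1
ordered: ✗ — f, h, r never used (weakening)
linear: ✗ — f, h, r never used (weakening)
affine: ✓ — none of f, h, p, r, q used more than once
relevant: ✗ — f, h, r never used (weakening)
unrestricted: ✓ — type-checks (((T3 -> T3) -> T1) -> T3 -> T1) and nothing is barred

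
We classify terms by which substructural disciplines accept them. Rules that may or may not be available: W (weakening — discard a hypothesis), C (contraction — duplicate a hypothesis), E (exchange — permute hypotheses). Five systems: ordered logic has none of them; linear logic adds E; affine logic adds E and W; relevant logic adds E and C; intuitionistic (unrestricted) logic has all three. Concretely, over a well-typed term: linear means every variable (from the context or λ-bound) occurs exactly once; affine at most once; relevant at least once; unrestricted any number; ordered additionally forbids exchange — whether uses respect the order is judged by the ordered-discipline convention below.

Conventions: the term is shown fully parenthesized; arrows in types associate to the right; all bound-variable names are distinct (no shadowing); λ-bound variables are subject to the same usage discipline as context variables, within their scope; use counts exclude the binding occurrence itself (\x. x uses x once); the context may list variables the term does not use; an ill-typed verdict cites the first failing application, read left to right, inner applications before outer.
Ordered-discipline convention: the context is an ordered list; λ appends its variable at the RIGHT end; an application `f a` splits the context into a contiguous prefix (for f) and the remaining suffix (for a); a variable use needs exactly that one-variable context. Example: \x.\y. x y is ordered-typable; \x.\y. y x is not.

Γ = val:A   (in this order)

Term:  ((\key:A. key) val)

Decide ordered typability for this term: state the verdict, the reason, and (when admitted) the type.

yes — val, key: once each, no exchange needed; term : A
use counts: val=1, key [bound]=1
use order (left to right): key, val
typing: well-typed — term : A
across the five disciplines: ordered ✓ · linear ✓ · affine ✓ · relevant ✓ · unrestricted ✓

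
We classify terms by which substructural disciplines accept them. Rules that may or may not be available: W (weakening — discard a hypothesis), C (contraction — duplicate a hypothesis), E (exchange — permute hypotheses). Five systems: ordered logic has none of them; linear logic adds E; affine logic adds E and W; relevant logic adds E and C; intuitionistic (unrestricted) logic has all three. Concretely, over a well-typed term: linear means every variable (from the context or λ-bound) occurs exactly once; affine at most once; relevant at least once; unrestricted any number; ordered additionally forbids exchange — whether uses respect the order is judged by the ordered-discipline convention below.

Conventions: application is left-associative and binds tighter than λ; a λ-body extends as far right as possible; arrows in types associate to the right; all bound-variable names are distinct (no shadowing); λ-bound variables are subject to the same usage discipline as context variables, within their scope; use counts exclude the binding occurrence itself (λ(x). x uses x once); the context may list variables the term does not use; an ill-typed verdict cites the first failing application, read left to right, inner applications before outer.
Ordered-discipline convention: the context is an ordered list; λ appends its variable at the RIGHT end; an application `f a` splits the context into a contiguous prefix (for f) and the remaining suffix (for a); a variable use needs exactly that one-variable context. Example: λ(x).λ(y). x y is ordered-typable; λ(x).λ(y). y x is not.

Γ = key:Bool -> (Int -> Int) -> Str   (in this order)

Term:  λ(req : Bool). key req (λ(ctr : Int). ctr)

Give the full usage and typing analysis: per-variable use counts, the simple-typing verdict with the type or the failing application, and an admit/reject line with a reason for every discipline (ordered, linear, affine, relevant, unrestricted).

use counts: key: 1; req (λ-bound): 1; ctr (λ-bound): 1
use order (left to right): key, req, ctr
typing: ✓ — Bool -> Str
ordered ✓ (one use each (key, req, ctr); ordered split holds)
linear ✓ (key, req, ctr: one use apiece)
affine ✓ (key, req, ctr: no repeats, contraction unneeded)
relevant ✓ (key, req, ctr: all used, weakening unneeded)
unrestricted ✓ (well-typed at Bool -> Str; no restrictions here)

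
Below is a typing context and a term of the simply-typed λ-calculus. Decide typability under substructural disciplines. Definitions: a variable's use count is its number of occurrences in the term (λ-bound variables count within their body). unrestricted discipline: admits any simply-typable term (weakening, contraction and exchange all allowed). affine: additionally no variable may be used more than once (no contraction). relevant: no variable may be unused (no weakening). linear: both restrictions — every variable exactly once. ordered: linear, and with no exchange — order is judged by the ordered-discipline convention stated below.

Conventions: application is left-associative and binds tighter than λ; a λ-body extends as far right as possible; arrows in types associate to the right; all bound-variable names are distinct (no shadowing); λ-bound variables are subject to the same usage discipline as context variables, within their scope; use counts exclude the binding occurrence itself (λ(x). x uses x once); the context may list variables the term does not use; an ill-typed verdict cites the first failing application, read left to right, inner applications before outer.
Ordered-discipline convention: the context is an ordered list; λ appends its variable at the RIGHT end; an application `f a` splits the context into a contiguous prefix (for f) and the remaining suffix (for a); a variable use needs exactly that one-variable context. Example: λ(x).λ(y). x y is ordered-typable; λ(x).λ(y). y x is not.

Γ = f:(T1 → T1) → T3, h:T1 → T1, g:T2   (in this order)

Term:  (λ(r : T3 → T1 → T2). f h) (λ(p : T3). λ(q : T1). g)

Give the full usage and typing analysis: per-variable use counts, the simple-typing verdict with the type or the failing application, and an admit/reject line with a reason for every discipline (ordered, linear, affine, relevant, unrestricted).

use counts: f: 1×; h: 1×; g: 1×; r (λ-bound): 0×; p (λ-bound): 0×; q (λ-bound): 0×
left-to-right use order: f, h, g
typing: the term checks, with type T3
ordered ✗ (needs weakening: r, p, q unused)
linear ✗ (needs weakening: r, p, q unused)
affine ✓ (f, h, g, r, p, q: no repeats, contraction unneeded)
relevant ✗ (needs weakening: r, p, q unused)
unrestricted ✓ (well-typed at T3; no restrictions here)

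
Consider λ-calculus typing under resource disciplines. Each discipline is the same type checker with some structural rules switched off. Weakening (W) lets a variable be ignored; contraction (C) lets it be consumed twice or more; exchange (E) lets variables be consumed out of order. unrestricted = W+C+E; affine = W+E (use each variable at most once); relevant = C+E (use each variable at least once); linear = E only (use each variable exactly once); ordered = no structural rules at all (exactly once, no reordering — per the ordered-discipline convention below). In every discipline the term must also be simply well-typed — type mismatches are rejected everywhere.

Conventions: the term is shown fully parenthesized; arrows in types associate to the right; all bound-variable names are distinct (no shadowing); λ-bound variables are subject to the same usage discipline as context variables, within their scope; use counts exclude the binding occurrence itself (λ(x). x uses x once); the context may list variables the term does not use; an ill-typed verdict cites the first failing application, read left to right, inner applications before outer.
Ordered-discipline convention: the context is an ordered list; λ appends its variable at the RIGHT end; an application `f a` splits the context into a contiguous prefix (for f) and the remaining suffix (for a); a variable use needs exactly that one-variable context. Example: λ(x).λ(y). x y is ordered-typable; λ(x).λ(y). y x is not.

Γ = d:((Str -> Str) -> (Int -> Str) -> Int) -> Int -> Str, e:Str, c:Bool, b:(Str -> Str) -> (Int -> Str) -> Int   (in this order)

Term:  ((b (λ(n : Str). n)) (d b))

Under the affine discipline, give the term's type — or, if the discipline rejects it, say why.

not well-typed under affine — b ×2 used more than once (contraction)
use counts: d=1; e=0; c=0; b=2; n (λ-bound)=1
uses in reading order: b, n, d, b
typing: the term checks, with type Int
per-discipline verdicts: ordered ✗; linear ✗; affine ✗; relevant ✗; unrestricted ✓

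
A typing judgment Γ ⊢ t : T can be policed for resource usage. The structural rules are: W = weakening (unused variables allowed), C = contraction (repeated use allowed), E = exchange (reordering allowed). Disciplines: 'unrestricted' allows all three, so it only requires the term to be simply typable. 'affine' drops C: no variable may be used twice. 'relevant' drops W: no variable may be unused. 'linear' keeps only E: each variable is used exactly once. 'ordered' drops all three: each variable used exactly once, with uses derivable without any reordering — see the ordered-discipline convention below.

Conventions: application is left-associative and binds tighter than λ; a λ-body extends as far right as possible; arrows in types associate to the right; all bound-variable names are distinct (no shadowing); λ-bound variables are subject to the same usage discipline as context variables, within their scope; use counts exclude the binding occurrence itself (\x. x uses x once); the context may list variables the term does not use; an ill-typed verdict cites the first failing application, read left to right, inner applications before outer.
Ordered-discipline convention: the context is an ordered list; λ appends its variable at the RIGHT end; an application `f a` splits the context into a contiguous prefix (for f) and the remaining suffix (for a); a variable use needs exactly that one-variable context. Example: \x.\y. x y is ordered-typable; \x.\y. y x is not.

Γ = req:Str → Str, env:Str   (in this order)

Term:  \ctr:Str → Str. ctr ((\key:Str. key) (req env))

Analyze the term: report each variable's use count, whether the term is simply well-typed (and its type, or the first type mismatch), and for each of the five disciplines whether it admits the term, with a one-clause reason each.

usage: req=1, env=1, ctr (bound)=1, key (bound)=1
uses in reading order: ctr, key, req, env
typing: well-typed — term : (Str → Str) → Str
ordered: ✗, no ordered split (uses run ctr, key, req, env)
linear: ✓, exactly-once usage across req, env, ctr, key
affine: ✓, no duplicate uses among req, env, ctr, key
relevant: ✓, req, env, ctr, key: all used, weakening unneeded
unrestricted: ✓, simply typable at (Str → Str) → Str; W, C, E all held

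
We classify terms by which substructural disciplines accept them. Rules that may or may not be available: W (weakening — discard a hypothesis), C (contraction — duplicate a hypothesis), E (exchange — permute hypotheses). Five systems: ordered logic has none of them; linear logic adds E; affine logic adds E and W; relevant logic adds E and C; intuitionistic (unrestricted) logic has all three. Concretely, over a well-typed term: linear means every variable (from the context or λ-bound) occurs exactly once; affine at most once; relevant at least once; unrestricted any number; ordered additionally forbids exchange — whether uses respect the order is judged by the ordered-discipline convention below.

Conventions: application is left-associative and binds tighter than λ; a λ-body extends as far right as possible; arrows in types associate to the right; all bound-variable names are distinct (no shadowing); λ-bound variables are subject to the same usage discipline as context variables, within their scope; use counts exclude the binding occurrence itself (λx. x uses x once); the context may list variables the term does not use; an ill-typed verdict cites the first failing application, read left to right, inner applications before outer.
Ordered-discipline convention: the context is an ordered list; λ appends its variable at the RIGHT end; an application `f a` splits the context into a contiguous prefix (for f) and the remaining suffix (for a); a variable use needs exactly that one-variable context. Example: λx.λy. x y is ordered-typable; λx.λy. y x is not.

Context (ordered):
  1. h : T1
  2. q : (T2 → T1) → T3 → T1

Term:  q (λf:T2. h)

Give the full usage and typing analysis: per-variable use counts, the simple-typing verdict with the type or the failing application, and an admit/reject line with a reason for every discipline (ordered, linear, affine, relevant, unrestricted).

usage: h ×1; q ×1; f (λ-bound) ×0
order of uses: q, h
typing: the term checks, with type T3 → T1
ordered: ✗ — f left unused
linear: ✗ — f left unused
affine: ✓ — h, q, f: no repeats, contraction unneeded
relevant: ✗ — f left unused
unrestricted: ✓ — well-typed at T3 → T1; no restrictions here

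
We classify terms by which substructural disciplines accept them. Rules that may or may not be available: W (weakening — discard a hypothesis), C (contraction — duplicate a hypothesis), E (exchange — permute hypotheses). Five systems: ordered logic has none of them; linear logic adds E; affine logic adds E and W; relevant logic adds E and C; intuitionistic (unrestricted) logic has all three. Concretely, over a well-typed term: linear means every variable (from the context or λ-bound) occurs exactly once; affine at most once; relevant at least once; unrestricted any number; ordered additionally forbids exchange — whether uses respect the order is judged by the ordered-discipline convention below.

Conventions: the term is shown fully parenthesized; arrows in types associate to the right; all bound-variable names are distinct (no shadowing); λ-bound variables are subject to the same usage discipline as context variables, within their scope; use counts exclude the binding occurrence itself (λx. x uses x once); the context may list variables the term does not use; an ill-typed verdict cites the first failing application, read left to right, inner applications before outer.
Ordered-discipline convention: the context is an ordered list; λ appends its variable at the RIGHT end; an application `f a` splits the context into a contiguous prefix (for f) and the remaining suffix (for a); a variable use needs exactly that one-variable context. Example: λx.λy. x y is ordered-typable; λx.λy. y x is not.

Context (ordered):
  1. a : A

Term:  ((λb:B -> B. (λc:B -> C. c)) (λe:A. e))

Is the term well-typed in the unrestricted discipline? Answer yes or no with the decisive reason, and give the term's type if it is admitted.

no — fails simple typing
usage: a: 0×; b (bound): 0×; c (bound): 1×; e (bound): 1×
left-to-right use order: c, e
typing: ill-typed: a function awaiting B -> B gets A -> A
across the five disciplines: ordered ✗, linear ✗, affine ✗, relevant ✗, unrestricted ✗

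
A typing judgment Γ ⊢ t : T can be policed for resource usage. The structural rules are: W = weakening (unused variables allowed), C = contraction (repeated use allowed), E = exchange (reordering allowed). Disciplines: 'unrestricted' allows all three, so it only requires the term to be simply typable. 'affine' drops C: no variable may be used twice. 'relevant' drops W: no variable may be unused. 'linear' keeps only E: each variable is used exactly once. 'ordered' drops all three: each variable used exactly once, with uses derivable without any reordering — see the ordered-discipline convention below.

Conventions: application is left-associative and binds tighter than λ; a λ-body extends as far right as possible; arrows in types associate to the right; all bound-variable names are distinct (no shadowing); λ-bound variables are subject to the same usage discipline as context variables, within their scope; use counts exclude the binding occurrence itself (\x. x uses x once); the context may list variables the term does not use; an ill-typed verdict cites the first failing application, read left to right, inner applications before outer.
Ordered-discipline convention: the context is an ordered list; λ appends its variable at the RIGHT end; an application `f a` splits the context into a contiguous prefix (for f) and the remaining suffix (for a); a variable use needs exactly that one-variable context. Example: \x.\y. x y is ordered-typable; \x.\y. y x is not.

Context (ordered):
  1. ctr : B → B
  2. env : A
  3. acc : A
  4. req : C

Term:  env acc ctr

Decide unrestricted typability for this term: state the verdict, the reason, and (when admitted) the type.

no — not simply typable
variable uses: ctr=1; env=1; acc=1; req=0
uses in reading order: env, acc, ctr
typing: ill-typed: applying a non-function (A)
per-discipline verdicts: ordered ✗, linear ✗, affine ✗, relevant ✗, unrestricted ✗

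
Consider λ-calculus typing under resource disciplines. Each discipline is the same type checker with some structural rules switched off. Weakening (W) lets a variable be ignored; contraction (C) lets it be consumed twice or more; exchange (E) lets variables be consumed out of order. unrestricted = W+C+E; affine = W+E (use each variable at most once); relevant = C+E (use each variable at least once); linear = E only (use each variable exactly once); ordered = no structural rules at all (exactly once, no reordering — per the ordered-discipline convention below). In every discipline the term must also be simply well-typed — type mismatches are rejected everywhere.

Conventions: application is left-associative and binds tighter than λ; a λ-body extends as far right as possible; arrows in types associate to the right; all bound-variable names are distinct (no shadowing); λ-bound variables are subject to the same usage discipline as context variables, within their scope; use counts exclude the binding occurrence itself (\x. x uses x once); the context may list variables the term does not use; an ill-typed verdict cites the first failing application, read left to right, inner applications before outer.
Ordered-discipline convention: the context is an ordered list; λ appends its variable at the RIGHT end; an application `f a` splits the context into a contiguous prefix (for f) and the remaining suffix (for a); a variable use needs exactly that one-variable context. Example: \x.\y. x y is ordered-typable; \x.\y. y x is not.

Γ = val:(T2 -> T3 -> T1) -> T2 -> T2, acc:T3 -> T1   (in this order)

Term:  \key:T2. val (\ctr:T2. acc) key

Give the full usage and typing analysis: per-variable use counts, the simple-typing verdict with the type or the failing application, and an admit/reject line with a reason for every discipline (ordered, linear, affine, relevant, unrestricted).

variable uses: val: 1; acc: 1; key (λ-bound): 1; ctr (λ-bound): 0
left-to-right use order: val, acc, key
typing: the term checks, with type T2 -> T2
ordered ✗ (ctr never used (weakening))
linear ✗ (ctr never used (weakening))
affine ✓ (none of val, acc, key, ctr used more than once)
relevant ✗ (ctr never used (weakening))
unrestricted ✓ (typability at T2 -> T2 is all that's needed)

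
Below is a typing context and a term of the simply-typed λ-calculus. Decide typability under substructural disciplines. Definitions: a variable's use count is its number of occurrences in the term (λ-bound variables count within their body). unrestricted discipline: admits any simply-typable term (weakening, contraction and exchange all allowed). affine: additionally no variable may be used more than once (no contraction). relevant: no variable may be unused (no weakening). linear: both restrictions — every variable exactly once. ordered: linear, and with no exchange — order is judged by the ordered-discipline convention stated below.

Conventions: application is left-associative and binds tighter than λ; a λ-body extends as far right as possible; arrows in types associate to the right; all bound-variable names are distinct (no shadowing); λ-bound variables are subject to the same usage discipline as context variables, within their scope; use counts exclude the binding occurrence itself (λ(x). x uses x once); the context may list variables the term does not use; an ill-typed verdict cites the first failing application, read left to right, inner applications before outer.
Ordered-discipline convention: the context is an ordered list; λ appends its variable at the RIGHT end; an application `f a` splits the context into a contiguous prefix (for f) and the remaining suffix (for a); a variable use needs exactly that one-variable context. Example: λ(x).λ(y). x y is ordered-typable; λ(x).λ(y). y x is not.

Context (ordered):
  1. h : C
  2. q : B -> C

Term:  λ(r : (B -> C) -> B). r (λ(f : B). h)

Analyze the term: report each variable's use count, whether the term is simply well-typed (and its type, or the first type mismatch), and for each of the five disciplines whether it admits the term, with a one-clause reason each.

counts: h=1, q=0, r (λ-bound)=1, f (λ-bound)=0
uses in reading order: r, h
typing: well-typed at ((B -> C) -> B) -> B
ordered: ✗ — unused: q, f — weakening required
linear: ✗ — unused: q, f — weakening required
affine: ✓ — h, q, r, f: no repeats, contraction unneeded
relevant: ✗ — unused: q, f — weakening required
unrestricted: ✓ — type-checks (((B -> C) -> B) -> B) and nothing is barred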